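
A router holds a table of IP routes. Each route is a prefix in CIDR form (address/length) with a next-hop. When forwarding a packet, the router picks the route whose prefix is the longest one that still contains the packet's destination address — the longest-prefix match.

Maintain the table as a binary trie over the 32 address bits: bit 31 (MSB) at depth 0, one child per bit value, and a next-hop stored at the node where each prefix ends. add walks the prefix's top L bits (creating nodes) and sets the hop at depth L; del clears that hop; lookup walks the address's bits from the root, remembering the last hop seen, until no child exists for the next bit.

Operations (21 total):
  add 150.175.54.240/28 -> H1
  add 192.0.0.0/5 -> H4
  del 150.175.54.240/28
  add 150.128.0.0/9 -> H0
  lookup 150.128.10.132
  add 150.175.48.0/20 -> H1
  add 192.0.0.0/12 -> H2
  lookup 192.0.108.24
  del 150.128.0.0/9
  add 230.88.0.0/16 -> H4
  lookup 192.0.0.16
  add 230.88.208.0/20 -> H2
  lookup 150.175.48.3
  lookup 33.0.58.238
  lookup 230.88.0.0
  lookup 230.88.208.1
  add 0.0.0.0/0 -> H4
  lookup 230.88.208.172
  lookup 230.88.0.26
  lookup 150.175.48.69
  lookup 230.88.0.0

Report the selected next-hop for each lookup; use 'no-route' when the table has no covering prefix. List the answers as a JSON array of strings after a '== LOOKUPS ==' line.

Process each operation:
  + 150.175.54.240/28 (H1) depth=28
  + 192.0.0.0/5 (H4) depth=5
  - 150.175.54.240/28 clear@28
  + 150.128.0.0/9 (H0) depth=9
  lookup 150.128.10.132: bits 1001011010 walk d0:-→d1:-→d2:-→d3:-→d4:-→d5:-→d6:-→d7:-→d8:-→d9:H0→d10:- -> H0
  + 150.175.48.0/20 (H1) depth=20
  + 192.0.0.0/12 (H2) depth=12
  lookup 192.0.108.24: bits 110000000000 walk d0:-→d1:-→d2:-→d3:-→d4:-→d5:H4→d6:-→d7:-→d8:-→d9:-→d10:-→d11:-→d12:H2 -> H2
  - 150.128.0.0/9 clear@9
  + 230.88.0.0/16 (H4) depth=16
  lookup 192.0.0.16: bits 110000000000 walk d0:-→d1:-→d2:-→d3:-→d4:-→d5:H4→d6:-→d7:-→d8:-→d9:-→d10:-→d11:-→d12:H2 -> H2
  + 230.88.208.0/20 (H2) depth=20
  lookup 150.175.48.3: bits 100101101010111100110 walk d0:-→d1:-→d2:-→d3:-→d4:-→d5:-→d6:-→d7:-→d8:-→d9:-→d10:-→d11:-→d12:-→d13:-→d14:-→d15:-→d16:-→d17:-→d18:-→d19:-→d20:H1→d21:- -> H1
  lookup 33.0.58.238: bits ε walk d0:- -> no-route
  lookup 230.88.0.0: bits 1110011001011000 walk d0:-→d1:-→d2:-→d3:-→d4:-→d5:-→d6:-→d7:-→d8:-→d9:-→d10:-→d11:-→d12:-→d13:-→d14:-→d15:-→d16:H4 -> H4
  lookup 230.88.208.1: bits 11100110010110001101 walk d0:-→d1:-→d2:-→d3:-→d4:-→d5:-→d6:-→d7:-→d8:-→d9:-→d10:-→d11:-→d12:-→d13:-→d14:-→d15:-→d16:H4→d17:-→d18:-→d19:-→d20:H2 -> H2
  + 0.0.0.0/0 (H4) depth=0
  lookup 230.88.208.172: bits 11100110010110001101 walk d0:H4→d1:-→d2:-→d3:-→d4:-→d5:-→d6:-→d7:-→d8:-→d9:-→d10:-→d11:-→d12:-→d13:-→d14:-→d15:-→d16:H4→d17:-→d18:-→d19:-→d20:H2 -> H2
  lookup 230.88.0.26: bits 1110011001011000 walk d0:H4→d1:-→d2:-→d3:-→d4:-→d5:-→d6:-→d7:-→d8:-→d9:-→d10:-→d11:-→d12:-→d13:-→d14:-→d15:-→d16:H4 -> H4
  lookup 150.175.48.69: bits 100101101010111100110 walk d0:H4→d1:-→d2:-→d3:-→d4:-→d5:-→d6:-→d7:-→d8:-→d9:-→d10:-→d11:-→d12:-→d13:-→d14:-→d15:-→d16:-→d17:-→d18:-→d19:-→d20:H1→d21:- -> H1
  lookup 230.88.0.0: bits 1110011001011000 walk d0:H4→d1:-→d2:-→d3:-→d4:-→d5:-→d6:-→d7:-→d8:-→d9:-→d10:-→d11:-→d12:-→d13:-→d14:-→d15:-→d16:H4 -> H4

== LOOKUPS ==
["H0","H2","H2","H1","no-route","H4","H2","H2","H4","H1","H4"]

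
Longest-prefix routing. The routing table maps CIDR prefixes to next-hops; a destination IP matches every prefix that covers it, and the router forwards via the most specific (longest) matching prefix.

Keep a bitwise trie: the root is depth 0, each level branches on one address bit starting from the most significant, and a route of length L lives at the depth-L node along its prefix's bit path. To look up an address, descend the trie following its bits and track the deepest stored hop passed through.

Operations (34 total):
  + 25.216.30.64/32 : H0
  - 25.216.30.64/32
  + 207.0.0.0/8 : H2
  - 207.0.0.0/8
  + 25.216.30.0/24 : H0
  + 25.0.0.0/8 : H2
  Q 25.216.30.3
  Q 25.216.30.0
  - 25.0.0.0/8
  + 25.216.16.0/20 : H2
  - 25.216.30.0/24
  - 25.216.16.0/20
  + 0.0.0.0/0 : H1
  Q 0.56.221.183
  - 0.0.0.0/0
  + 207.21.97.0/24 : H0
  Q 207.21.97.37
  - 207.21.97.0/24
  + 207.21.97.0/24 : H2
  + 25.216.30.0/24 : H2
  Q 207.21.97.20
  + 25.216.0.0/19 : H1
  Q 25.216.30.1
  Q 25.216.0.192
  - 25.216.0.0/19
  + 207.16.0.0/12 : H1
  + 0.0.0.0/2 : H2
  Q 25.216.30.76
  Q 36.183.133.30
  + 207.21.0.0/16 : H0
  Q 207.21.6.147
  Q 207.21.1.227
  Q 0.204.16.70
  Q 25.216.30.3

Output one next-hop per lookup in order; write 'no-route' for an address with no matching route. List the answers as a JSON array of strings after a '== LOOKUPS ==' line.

Trace:
  + 25.216.30.64/32 (H0) depth=32
  - 25.216.30.64/32 clear@32
  + 207.0.0.0/8 (H2) depth=8
  - 207.0.0.0/8 clear@8
  + 25.216.30.0/24 (H0) depth=24
  + 25.0.0.0/8 (H2) depth=8
  lookup 25.216.30.3: bits 0001100111011000000111100 walk d0:-→d1:-→d2:-→d3:-→d4:-→d5:-→d6:-→d7:-→d8:H2→d9:-→d10:-→d11:-→d12:-→d13:-→d14:-→d15:-→d16:-→d17:-→d18:-→d19:-→d20:-→d21:-→d22:-→d23:-→d24:H0→d25:- -> H0
  lookup 25.216.30.0: bits 0001100111011000000111100 walk d0:-→d1:-→d2:-→d3:-→d4:-→d5:-→d6:-→d7:-→d8:H2→d9:-→d10:-→d11:-→d12:-→d13:-→d14:-→d15:-→d16:-→d17:-→d18:-→d19:-→d20:-→d21:-→d22:-→d23:-→d24:H0→d25:- -> H0
  - 25.0.0.0/8 clear@8
  + 25.216.16.0/20 (H2) depth=20
  - 25.216.30.0/24 clear@24
  - 25.216.16.0/20 clear@20
  + 0.0.0.0/0 (H1) depth=0
  lookup 0.56.221.183: bits 000 walk d0:H1→d1:-→d2:-→d3:- -> H1
  - 0.0.0.0/0 clear@0
  + 207.21.97.0/24 (H0) depth=24
  lookup 207.21.97.37: bits 110011110001010101100001 walk d0:-→d1:-→d2:-→d3:-→d4:-→d5:-→d6:-→d7:-→d8:-→d9:-→d10:-→d11:-→d12:-→d13:-→d14:-→d15:-→d16:-→d17:-→d18:-→d19:-→d20:-→d21:-→d22:-→d23:-→d24:H0 -> H0
  - 207.21.97.0/24 clear@24
  + 207.21.97.0/24 (H2) depth=24
  + 25.216.30.0/24 (H2) depth=24
  lookup 207.21.97.20: bits 110011110001010101100001 walk d0:-→d1:-→d2:-→d3:-→d4:-→d5:-→d6:-→d7:-→d8:-→d9:-→d10:-→d11:-→d12:-→d13:-→d14:-→d15:-→d16:-→d17:-→d18:-→d19:-→d20:-→d21:-→d22:-→d23:-→d24:H2 -> H2
  + 25.216.0.0/19 (H1) depth=19
  lookup 25.216.30.1: bits 0001100111011000000111100 walk d0:-→d1:-→d2:-→d3:-→d4:-→d5:-→d6:-→d7:-→d8:-→d9:-→d10:-→d11:-→d12:-→d13:-→d14:-→d15:-→d16:-→d17:-→d18:-→d19:H1→d20:-→d21:-→d22:-→d23:-→d24:H2→d25:- -> H2
  lookup 25.216.0.192: bits 0001100111011000000 walk d0:-→d1:-→d2:-→d3:-→d4:-→d5:-→d6:-→d7:-→d8:-→d9:-→d10:-→d11:-→d12:-→d13:-→d14:-→d15:-→d16:-→d17:-→d18:-→d19:H1 -> H1
  - 25.216.0.0/19 clear@19
  + 207.16.0.0/12 (H1) depth=12
  + 0.0.0.0/2 (H2) depth=2
  lookup 25.216.30.76: bits 0001100111011000000111100100 walk d0:-→d1:-→d2:H2→d3:-→d4:-→d5:-→d6:-→d7:-→d8:-→d9:-→d10:-→d11:-→d12:-→d13:-→d14:-→d15:-→d16:-→d17:-→d18:-→d19:-→d20:-→d21:-→d22:-→d23:-→d24:H2→d25:-→d26:-→d27:-→d28:- -> H2
  lookup 36.183.133.30: bits 00 walk d0:-→d1:-→d2:H2 -> H2
  + 207.21.0.0/16 (H0) depth=16
  lookup 207.21.6.147: bits 11001111000101010 walk d0:-→d1:-→d2:-→d3:-→d4:-→d5:-→d6:-→d7:-→d8:-→d9:-→d10:-→d11:-→d12:H1→d13:-→d14:-→d15:-→d16:H0→d17:- -> H0
  lookup 207.21.1.227: bits 11001111000101010 walk d0:-→d1:-→d2:-→d3:-→d4:-→d5:-→d6:-→d7:-→d8:-→d9:-→d10:-→d11:-→d12:H1→d13:-→d14:-→d15:-→d16:H0→d17:- -> H0
  lookup 0.204.16.70: bits 000 walk d0:-→d1:-→d2:H2→d3:- -> H2
  lookup 25.216.30.3: bits 0001100111011000000111100 walk d0:-→d1:-→d2:H2→d3:-→d4:-→d5:-→d6:-→d7:-→d8:-→d9:-→d10:-→d11:-→d12:-→d13:-→d14:-→d15:-→d16:-→d17:-→d18:-→d19:-→d20:-→d21:-→d22:-→d23:-→d24:H2→d25:- -> H2

== LOOKUPS ==
["H0","H0","H1","H0","H2","H2","H1","H2","H2","H0","H0","H2","H2"]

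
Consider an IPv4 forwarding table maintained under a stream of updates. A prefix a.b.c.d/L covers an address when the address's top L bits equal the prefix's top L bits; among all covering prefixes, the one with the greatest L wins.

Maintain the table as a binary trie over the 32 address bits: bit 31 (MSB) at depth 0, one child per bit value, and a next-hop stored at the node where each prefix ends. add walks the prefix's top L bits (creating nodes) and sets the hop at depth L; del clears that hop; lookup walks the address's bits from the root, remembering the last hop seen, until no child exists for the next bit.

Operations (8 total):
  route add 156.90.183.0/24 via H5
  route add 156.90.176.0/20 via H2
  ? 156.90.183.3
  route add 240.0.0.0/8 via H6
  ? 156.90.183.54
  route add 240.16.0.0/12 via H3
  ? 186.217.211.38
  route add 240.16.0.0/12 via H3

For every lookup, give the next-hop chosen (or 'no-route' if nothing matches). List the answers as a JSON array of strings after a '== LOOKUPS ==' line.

Apply in order:
  + 156.90.183.0/24 (H5) depth=24
  + 156.90.176.0/20 (H2) depth=20
  Q 156.90.183.3: descend 100111000101101010110111 ; hops seen [H2,H5] ; pick H5
  + 240.0.0.0/8 (H6) depth=8
  Q 156.90.183.54: descend 100111000101101010110111 ; hops seen [H2,H5] ; pick H5
  + 240.16.0.0/12 (H3) depth=12
  Q 186.217.211.38: descend 10 ; hops seen [∅] ; pick no-route
  + 240.16.0.0/12 (H3) depth=12

== LOOKUPS ==
["H5","H5","no-route"]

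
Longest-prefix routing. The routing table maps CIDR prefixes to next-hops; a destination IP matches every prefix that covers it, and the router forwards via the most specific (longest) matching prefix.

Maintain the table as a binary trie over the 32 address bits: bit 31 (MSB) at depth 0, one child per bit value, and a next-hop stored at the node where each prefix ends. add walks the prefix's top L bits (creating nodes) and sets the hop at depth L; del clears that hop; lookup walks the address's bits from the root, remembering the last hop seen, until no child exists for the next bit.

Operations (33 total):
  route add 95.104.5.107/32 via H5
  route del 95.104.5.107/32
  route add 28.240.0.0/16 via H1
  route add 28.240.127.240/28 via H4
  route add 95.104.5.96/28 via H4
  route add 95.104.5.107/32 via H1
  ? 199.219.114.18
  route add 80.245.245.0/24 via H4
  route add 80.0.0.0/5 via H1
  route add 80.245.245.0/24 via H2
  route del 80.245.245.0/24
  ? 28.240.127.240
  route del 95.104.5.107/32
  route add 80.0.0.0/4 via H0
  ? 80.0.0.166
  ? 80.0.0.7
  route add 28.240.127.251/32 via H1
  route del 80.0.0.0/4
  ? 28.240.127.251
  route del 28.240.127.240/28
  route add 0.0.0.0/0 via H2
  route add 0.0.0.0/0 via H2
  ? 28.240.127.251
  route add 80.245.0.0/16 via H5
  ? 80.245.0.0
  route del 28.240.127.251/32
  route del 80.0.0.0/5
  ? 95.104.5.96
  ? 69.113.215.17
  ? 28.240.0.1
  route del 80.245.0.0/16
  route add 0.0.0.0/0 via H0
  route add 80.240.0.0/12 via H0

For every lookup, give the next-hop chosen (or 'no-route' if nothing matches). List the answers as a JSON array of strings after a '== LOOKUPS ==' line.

Apply in order:
  + 95.104.5.107/32 (H5) depth=32
  del 95.104.5.107/32 (clear depth 32)
  + 28.240.0.0/16 (H1) depth=16
  + 28.240.127.240/28 (H4) depth=28
  + 95.104.5.96/28 (H4) depth=28
  + 95.104.5.107/32 (H1) depth=32
  Q 199.219.114.18: descend ε ; hops seen [∅] ; pick no-route
  + 80.245.245.0/24 (H4) depth=24
  + 80.0.0.0/5 (H1) depth=5
  + 80.245.245.0/24 (H2) depth=24
  del 80.245.245.0/24 (clear depth 24)
  Q 28.240.127.240: descend 0001110011110000011111111111 ; hops seen [H1,H4] ; pick H4
  del 95.104.5.107/32 (clear depth 32)
  + 80.0.0.0/4 (H0) depth=4
  Q 80.0.0.166: descend 01010000 ; hops seen [H0,H1] ; pick H1
  Q 80.0.0.7: descend 01010000 ; hops seen [H0,H1] ; pick H1
  + 28.240.127.251/32 (H1) depth=32
  del 80.0.0.0/4 (clear depth 4)
  Q 28.240.127.251: descend 00011100111100000111111111111011 ; hops seen [H1,H4,H1] ; pick H1
  del 28.240.127.240/28 (clear depth 28)
  + 0.0.0.0/0 (H2) depth=0
  + 0.0.0.0/0 (H2) depth=0
  Q 28.240.127.251: descend 00011100111100000111111111111011 ; hops seen [H2,H1,H1] ; pick H1
  + 80.245.0.0/16 (H5) depth=16
  Q 80.245.0.0: descend 0101000011110101 ; hops seen [H2,H1,H5] ; pick H5
  del 28.240.127.251/32 (clear depth 32)
  del 80.0.0.0/5 (clear depth 5)
  Q 95.104.5.96: descend 0101111101101000000001010110 ; hops seen [H2,H4] ; pick H4
  Q 69.113.215.17: descend 010 ; hops seen [H2] ; pick H2
  Q 28.240.0.1: descend 00011100111100000 ; hops seen [H2,H1] ; pick H1
  del 80.245.0.0/16 (clear depth 16)
  + 0.0.0.0/0 (H0) depth=0
  + 80.240.0.0/12 (H0) depth=12

== LOOKUPS ==
["no-route","H4","H1","H1","H1","H1","H5","H4","H2","H1"]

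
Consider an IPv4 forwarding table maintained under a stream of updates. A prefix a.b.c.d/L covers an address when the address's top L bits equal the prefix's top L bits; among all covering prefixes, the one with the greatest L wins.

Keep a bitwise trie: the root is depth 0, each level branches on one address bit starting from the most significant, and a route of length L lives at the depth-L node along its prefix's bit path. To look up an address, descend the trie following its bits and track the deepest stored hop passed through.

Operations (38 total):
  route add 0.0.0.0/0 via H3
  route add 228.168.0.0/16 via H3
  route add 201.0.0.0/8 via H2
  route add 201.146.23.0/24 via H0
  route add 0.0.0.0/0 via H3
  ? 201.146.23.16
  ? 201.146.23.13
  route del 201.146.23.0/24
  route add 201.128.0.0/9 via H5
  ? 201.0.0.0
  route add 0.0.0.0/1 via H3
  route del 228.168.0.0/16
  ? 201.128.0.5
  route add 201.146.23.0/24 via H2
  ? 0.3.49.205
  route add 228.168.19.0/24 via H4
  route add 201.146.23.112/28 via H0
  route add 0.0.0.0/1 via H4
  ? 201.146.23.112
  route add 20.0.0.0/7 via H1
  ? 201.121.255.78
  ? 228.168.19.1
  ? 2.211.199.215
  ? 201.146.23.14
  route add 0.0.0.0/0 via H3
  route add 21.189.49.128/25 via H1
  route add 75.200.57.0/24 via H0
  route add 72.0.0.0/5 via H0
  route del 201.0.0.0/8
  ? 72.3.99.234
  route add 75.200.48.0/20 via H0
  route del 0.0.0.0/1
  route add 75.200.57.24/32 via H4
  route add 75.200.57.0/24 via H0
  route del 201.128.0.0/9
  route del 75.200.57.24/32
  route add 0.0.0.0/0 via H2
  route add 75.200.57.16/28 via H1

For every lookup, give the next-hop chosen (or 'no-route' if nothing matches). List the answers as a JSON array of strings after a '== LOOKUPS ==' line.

Apply in order:
  + 0.0.0.0/0 (H3) depth=0
  + 228.168.0.0/16 (H3) depth=16
  + 201.0.0.0/8 (H2) depth=8
  + 201.146.23.0/24 (H0) depth=24
  + 0.0.0.0/0 (H3) depth=0
  ? 201.146.23.16  path d0:H3→d1:-→d2:-→d3:-→d4:-→d5:-→d6:-→d7:-→d8:H2→d9:-→d10:-→d11:-→d12:-→d13:-→d14:-→d15:-→d16:-→d17:-→d18:-→d19:-→d20:-→d21:-→d22:-→d23:-→d24:H0  best=H0
  ? 201.146.23.13  path d0:H3→d1:-→d2:-→d3:-→d4:-→d5:-→d6:-→d7:-→d8:H2→d9:-→d10:-→d11:-→d12:-→d13:-→d14:-→d15:-→d16:-→d17:-→d18:-→d19:-→d20:-→d21:-→d22:-→d23:-→d24:H0  best=H0
  del 201.146.23.0/24 (clear depth 24)
  + 201.128.0.0/9 (H5) depth=9
  ? 201.0.0.0  path d0:H3→d1:-→d2:-→d3:-→d4:-→d5:-→d6:-→d7:-→d8:H2  best=H2
  + 0.0.0.0/1 (H3) depth=1
  del 228.168.0.0/16 (clear depth 16)
  ? 201.128.0.5  path d0:H3→d1:-→d2:-→d3:-→d4:-→d5:-→d6:-→d7:-→d8:H2→d9:H5→d10:-→d11:-  best=H5
  + 201.146.23.0/24 (H2) depth=24
  ? 0.3.49.205  path d0:H3→d1:H3  best=H3
  + 228.168.19.0/24 (H4) depth=24
  + 201.146.23.112/28 (H0) depth=28
  + 0.0.0.0/1 (H4) depth=1
  ? 201.146.23.112  path d0:H3→d1:-→d2:-→d3:-→d4:-→d5:-→d6:-→d7:-→d8:H2→d9:H5→d10:-→d11:-→d12:-→d13:-→d14:-→d15:-→d16:-→d17:-→d18:-→d19:-→d20:-→d21:-→d22:-→d23:-→d24:H2→d25:-→d26:-→d27:-→d28:H0  best=H0
  + 20.0.0.0/7 (H1) depth=7
  ? 201.121.255.78  path d0:H3→d1:-→d2:-→d3:-→d4:-→d5:-→d6:-→d7:-→d8:H2  best=H2
  ? 228.168.19.1  path d0:H3→d1:-→d2:-→d3:-→d4:-→d5:-→d6:-→d7:-→d8:-→d9:-→d10:-→d11:-→d12:-→d13:-→d14:-→d15:-→d16:-→d17:-→d18:-→d19:-→d20:-→d21:-→d22:-→d23:-→d24:H4  best=H4
  ? 2.211.199.215  path d0:H3→d1:H4→d2:-→d3:-  best=H4
  ? 201.146.23.14  path d0:H3→d1:-→d2:-→d3:-→d4:-→d5:-→d6:-→d7:-→d8:H2→d9:H5→d10:-→d11:-→d12:-→d13:-→d14:-→d15:-→d16:-→d17:-→d18:-→d19:-→d20:-→d21:-→d22:-→d23:-→d24:H2→d25:-  best=H2
  + 0.0.0.0/0 (H3) depth=0
  + 21.189.49.128/25 (H1) depth=25
  + 75.200.57.0/24 (H0) depth=24
  + 72.0.0.0/5 (H0) depth=5
  del 201.0.0.0/8 (clear depth 8)
  ? 72.3.99.234  path d0:H3→d1:H4→d2:-→d3:-→d4:-→d5:H0→d6:-  best=H0
  + 75.200.48.0/20 (H0) depth=20
  del 0.0.0.0/1 (clear depth 1)
  + 75.200.57.24/32 (H4) depth=32
  + 75.200.57.0/24 (H0) depth=24
  del 201.128.0.0/9 (clear depth 9)
  del 75.200.57.24/32 (clear depth 32)
  + 0.0.0.0/0 (H2) depth=0
  + 75.200.57.16/28 (H1) depth=28

== LOOKUPS ==
["H0","H0","H2","H5","H3","H0","H2","H4","H4","H2","H0"]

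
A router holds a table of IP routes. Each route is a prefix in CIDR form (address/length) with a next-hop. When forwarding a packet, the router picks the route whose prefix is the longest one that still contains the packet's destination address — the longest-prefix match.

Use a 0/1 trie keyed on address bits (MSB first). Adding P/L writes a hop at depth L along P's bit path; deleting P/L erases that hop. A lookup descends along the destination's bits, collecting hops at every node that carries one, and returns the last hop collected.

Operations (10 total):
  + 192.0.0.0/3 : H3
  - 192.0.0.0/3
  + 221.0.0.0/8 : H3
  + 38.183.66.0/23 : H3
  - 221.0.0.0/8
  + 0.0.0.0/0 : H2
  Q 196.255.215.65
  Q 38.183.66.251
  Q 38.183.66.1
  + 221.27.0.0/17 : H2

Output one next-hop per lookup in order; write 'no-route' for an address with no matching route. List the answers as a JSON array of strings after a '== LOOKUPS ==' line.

Apply in order:
  add 192.0.0.0/3 -> H3 at depth 3
  del 192.0.0.0/3 (clear depth 3)
  add 221.0.0.0/8 -> H3 at depth 8
  add 38.183.66.0/23 -> H3 at depth 23
  del 221.0.0.0/8 (clear depth 8)
  add 0.0.0.0/0 -> H2 at depth 0
  ? 196.255.215.65  path d0:H2→d1:-→d2:-→d3:-  best=H2
  ? 38.183.66.251  path d0:H2→d1:-→d2:-→d3:-→d4:-→d5:-→d6:-→d7:-→d8:-→d9:-→d10:-→d11:-→d12:-→d13:-→d14:-→d15:-→d16:-→d17:-→d18:-→d19:-→d20:-→d21:-→d22:-→d23:H3  best=H3
  ? 38.183.66.1  path d0:H2→d1:-→d2:-→d3:-→d4:-→d5:-→d6:-→d7:-→d8:-→d9:-→d10:-→d11:-→d12:-→d13:-→d14:-→d15:-→d16:-→d17:-→d18:-→d19:-→d20:-→d21:-→d22:-→d23:H3  best=H3
  add 221.27.0.0/17 -> H2 at depth 17

== LOOKUPS ==
["H2","H3","H3"]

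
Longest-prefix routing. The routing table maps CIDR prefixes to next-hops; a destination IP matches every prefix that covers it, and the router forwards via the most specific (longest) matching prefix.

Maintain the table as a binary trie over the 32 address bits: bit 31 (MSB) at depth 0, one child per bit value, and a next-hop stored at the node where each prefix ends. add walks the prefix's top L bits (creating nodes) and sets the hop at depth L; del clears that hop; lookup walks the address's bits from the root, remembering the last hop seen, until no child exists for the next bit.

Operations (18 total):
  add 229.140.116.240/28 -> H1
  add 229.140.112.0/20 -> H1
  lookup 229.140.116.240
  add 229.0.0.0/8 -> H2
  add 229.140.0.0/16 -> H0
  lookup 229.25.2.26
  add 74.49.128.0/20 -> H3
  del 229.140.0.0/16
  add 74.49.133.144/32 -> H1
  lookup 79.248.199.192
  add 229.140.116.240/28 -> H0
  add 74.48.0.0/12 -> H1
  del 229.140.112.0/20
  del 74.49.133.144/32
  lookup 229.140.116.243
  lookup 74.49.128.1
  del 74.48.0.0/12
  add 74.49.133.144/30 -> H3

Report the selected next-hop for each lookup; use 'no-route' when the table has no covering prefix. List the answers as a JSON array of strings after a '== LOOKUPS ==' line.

Trace:
  + 229.140.116.240/28 (H1) depth=28
  + 229.140.112.0/20 (H1) depth=20
  lookup 229.140.116.240: bits 1110010110001100011101001111 walk d0:-→d1:-→d2:-→d3:-→d4:-→d5:-→d6:-→d7:-→d8:-→d9:-→d10:-→d11:-→d12:-→d13:-→d14:-→d15:-→d16:-→d17:-→d18:-→d19:-→d20:H1→d21:-→d22:-→d23:-→d24:-→d25:-→d26:-→d27:-→d28:H1 -> H1
  + 229.0.0.0/8 (H2) depth=8
  + 229.140.0.0/16 (H0) depth=16
  lookup 229.25.2.26: bits 11100101 walk d0:-→d1:-→d2:-→d3:-→d4:-→d5:-→d6:-→d7:-→d8:H2 -> H2
  + 74.49.128.0/20 (H3) depth=20
  del 229.140.0.0/16 (clear depth 16)
  + 74.49.133.144/32 (H1) depth=32
  lookup 79.248.199.192: bits 01001 walk d0:-→d1:-→d2:-→d3:-→d4:-→d5:- -> no-route
  + 229.140.116.240/28 (H0) depth=28
  + 74.48.0.0/12 (H1) depth=12
  del 229.140.112.0/20 (clear depth 20)
  del 74.49.133.144/32 (clear depth 32)
  lookup 229.140.116.243: bits 1110010110001100011101001111 walk d0:-→d1:-→d2:-→d3:-→d4:-→d5:-→d6:-→d7:-→d8:H2→d9:-→d10:-→d11:-→d12:-→d13:-→d14:-→d15:-→d16:-→d17:-→d18:-→d19:-→d20:-→d21:-→d22:-→d23:-→d24:-→d25:-→d26:-→d27:-→d28:H0 -> H0
  lookup 74.49.128.1: bits 010010100011000110000 walk d0:-→d1:-→d2:-→d3:-→d4:-→d5:-→d6:-→d7:-→d8:-→d9:-→d10:-→d11:-→d12:H1→d13:-→d14:-→d15:-→d16:-→d17:-→d18:-→d19:-→d20:H3→d21:- -> H3
  del 74.48.0.0/12 (clear depth 12)
  + 74.49.133.144/30 (H3) depth=30

== LOOKUPS ==
["H1","H2","no-route","H0","H3"]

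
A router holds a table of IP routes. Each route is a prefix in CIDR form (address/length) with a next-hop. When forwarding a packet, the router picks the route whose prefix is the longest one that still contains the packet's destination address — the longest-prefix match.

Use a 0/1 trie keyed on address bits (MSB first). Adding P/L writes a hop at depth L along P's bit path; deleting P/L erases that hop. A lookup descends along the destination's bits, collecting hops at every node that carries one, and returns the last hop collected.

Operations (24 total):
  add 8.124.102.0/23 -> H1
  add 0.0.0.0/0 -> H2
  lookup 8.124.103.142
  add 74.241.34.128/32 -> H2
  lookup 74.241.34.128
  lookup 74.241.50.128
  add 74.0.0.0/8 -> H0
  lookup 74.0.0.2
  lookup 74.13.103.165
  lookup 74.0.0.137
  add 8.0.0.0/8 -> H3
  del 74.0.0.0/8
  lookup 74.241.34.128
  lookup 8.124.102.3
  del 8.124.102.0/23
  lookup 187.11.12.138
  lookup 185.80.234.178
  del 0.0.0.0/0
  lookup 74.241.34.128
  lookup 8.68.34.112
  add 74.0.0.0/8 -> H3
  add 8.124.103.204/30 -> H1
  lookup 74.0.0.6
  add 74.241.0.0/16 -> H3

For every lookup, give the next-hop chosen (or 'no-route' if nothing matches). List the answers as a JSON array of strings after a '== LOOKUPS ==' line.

Apply in order:
  + 8.124.102.0/23 (H1) depth=23
  + 0.0.0.0/0 (H2) depth=0
  Q 8.124.103.142: descend 00001000011111000110011 ; hops seen [H2,H1] ; pick H1
  + 74.241.34.128/32 (H2) depth=32
  Q 74.241.34.128: descend 01001010111100010010001010000000 ; hops seen [H2,H2] ; pick H2
  Q 74.241.50.128: descend 0100101011110001001 ; hops seen [H2] ; pick H2
  + 74.0.0.0/8 (H0) depth=8
  Q 74.0.0.2: descend 01001010 ; hops seen [H2,H0] ; pick H0
  Q 74.13.103.165: descend 01001010 ; hops seen [H2,H0] ; pick H0
  Q 74.0.0.137: descend 01001010 ; hops seen [H2,H0] ; pick H0
  + 8.0.0.0/8 (H3) depth=8
  - 74.0.0.0/8 clear@8
  Q 74.241.34.128: descend 01001010111100010010001010000000 ; hops seen [H2,H2] ; pick H2
  Q 8.124.102.3: descend 00001000011111000110011 ; hops seen [H2,H3,H1] ; pick H1
  - 8.124.102.0/23 clear@23
  Q 187.11.12.138: descend ε ; hops seen [H2] ; pick H2
  Q 185.80.234.178: descend ε ; hops seen [H2] ; pick H2
  - 0.0.0.0/0 clear@0
  Q 74.241.34.128: descend 01001010111100010010001010000000 ; hops seen [H2] ; pick H2
  Q 8.68.34.112: descend 0000100001 ; hops seen [H3] ; pick H3
  + 74.0.0.0/8 (H3) depth=8
  + 8.124.103.204/30 (H1) depth=30
  Q 74.0.0.6: descend 01001010 ; hops seen [H3] ; pick H3
  + 74.241.0.0/16 (H3) depth=16

== LOOKUPS ==
["H1","H2","H2","H0","H0","H0","H2","H1","H2","H2","H2","H3","H3"]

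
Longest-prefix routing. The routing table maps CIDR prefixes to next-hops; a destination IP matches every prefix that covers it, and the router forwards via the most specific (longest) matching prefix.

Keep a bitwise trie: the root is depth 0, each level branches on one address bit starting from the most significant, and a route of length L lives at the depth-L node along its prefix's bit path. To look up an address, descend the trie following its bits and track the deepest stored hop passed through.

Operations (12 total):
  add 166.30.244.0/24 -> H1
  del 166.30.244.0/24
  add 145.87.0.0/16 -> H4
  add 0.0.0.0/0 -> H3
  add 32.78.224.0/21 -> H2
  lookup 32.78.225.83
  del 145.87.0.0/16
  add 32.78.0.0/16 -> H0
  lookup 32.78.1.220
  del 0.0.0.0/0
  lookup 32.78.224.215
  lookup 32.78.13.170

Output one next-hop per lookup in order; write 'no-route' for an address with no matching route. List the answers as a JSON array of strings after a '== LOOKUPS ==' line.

Process each operation:
  add 166.30.244.0/24 -> H1 at depth 24
  del 166.30.244.0/24 (clear depth 24)
  add 145.87.0.0/16 -> H4 at depth 16
  add 0.0.0.0/0 -> H3 at depth 0
  add 32.78.224.0/21 -> H2 at depth 21
  lookup 32.78.225.83: bits 001000000100111011100 walk d0:H3→d1:-→d2:-→d3:-→d4:-→d5:-→d6:-→d7:-→d8:-→d9:-→d10:-→d11:-→d12:-→d13:-→d14:-→d15:-→d16:-→d17:-→d18:-→d19:-→d20:-→d21:H2 -> H2
  del 145.87.0.0/16 (clear depth 16)
  add 32.78.0.0/16 -> H0 at depth 16
  lookup 32.78.1.220: bits 0010000001001110 walk d0:H3→d1:-→d2:-→d3:-→d4:-→d5:-→d6:-→d7:-→d8:-→d9:-→d10:-→d11:-→d12:-→d13:-→d14:-→d15:-→d16:H0 -> H0
  del 0.0.0.0/0 (clear depth 0)
  lookup 32.78.224.215: bits 001000000100111011100 walk d0:-→d1:-→d2:-→d3:-→d4:-→d5:-→d6:-→d7:-→d8:-→d9:-→d10:-→d11:-→d12:-→d13:-→d14:-→d15:-→d16:H0→d17:-→d18:-→d19:-→d20:-→d21:H2 -> H2
  lookup 32.78.13.170: bits 0010000001001110 walk d0:-→d1:-→d2:-→d3:-→d4:-→d5:-→d6:-→d7:-→d8:-→d9:-→d10:-→d11:-→d12:-→d13:-→d14:-→d15:-→d16:H0 -> H0

== LOOKUPS ==
["H2","H0","H2","H0"]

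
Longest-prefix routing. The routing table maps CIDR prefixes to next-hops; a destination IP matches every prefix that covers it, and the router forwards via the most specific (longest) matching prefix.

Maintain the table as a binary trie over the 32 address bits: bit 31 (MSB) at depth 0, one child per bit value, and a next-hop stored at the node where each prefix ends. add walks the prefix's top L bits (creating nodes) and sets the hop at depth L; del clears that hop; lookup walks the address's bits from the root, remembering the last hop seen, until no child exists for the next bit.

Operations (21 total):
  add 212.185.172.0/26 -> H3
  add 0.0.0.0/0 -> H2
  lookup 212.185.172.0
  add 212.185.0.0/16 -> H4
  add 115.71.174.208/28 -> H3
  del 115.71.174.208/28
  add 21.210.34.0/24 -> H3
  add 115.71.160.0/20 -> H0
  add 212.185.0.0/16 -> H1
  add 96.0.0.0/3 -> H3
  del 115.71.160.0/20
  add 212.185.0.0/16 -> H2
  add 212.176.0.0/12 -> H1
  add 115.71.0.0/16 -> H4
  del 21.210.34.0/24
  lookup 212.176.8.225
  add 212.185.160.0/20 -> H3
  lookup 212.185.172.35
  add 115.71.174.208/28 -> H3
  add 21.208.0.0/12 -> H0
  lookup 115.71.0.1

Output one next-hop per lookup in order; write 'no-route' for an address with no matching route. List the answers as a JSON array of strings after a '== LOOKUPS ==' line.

Process each operation:
  add 212.185.172.0/26 -> H3 at depth 26
  add 0.0.0.0/0 -> H2 at depth 0
  lookup 212.185.172.0: bits 11010100101110011010110000 walk d0:H2→d1:-→d2:-→d3:-→d4:-→d5:-→d6:-→d7:-→d8:-→d9:-→d10:-→d11:-→d12:-→d13:-→d14:-→d15:-→d16:-→d17:-→d18:-→d19:-→d20:-→d21:-→d22:-→d23:-→d24:-→d25:-→d26:H3 -> H3
  add 212.185.0.0/16 -> H4 at depth 16
  add 115.71.174.208/28 -> H3 at depth 28
  del 115.71.174.208/28 (clear depth 28)
  add 21.210.34.0/24 -> H3 at depth 24
  add 115.71.160.0/20 -> H0 at depth 20
  add 212.185.0.0/16 -> H1 at depth 16
  add 96.0.0.0/3 -> H3 at depth 3
  del 115.71.160.0/20 (clear depth 20)
  add 212.185.0.0/16 -> H2 at depth 16
  add 212.176.0.0/12 -> H1 at depth 12
  add 115.71.0.0/16 -> H4 at depth 16
  del 21.210.34.0/24 (clear depth 24)
  lookup 212.176.8.225: bits 110101001011 walk d0:H2→d1:-→d2:-→d3:-→d4:-→d5:-→d6:-→d7:-→d8:-→d9:-→d10:-→d11:-→d12:H1 -> H1
  add 212.185.160.0/20 -> H3 at depth 20
  lookup 212.185.172.35: bits 11010100101110011010110000 walk d0:H2→d1:-→d2:-→d3:-→d4:-→d5:-→d6:-→d7:-→d8:-→d9:-→d10:-→d11:-→d12:H1→d13:-→d14:-→d15:-→d16:H2→d17:-→d18:-→d19:-→d20:H3→d21:-→d22:-→d23:-→d24:-→d25:-→d26:H3 -> H3
  add 115.71.174.208/28 -> H3 at depth 28
  add 21.208.0.0/12 -> H0 at depth 12
  lookup 115.71.0.1: bits 0111001101000111 walk d0:H2→d1:-→d2:-→d3:H3→d4:-→d5:-→d6:-→d7:-→d8:-→d9:-→d10:-→d11:-→d12:-→d13:-→d14:-→d15:-→d16:H4 -> H4

== LOOKUPS ==
["H3","H1","H3","H4"]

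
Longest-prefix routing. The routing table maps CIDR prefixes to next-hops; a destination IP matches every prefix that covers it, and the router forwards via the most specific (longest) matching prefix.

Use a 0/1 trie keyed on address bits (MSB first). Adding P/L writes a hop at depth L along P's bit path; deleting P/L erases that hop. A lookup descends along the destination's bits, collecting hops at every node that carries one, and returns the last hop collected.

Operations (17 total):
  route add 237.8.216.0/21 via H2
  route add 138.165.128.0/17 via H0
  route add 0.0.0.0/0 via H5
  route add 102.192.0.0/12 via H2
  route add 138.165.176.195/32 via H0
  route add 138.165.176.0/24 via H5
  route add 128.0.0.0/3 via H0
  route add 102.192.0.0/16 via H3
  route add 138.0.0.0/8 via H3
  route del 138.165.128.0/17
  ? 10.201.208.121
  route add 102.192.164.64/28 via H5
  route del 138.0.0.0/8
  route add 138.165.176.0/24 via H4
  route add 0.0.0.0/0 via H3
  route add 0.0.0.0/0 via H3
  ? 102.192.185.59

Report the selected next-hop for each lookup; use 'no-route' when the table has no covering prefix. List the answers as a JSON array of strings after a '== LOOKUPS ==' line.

Trace:
  add 237.8.216.0/21 -> H2 at depth 21
  add 138.165.128.0/17 -> H0 at depth 17
  add 0.0.0.0/0 -> H5 at depth 0
  add 102.192.0.0/12 -> H2 at depth 12
  add 138.165.176.195/32 -> H0 at depth 32
  add 138.165.176.0/24 -> H5 at depth 24
  add 128.0.0.0/3 -> H0 at depth 3
  add 102.192.0.0/16 -> H3 at depth 16
  add 138.0.0.0/8 -> H3 at depth 8
  - 138.165.128.0/17 clear@17
  Q 10.201.208.121: descend 0 ; hops seen [H5] ; pick H5
  add 102.192.164.64/28 -> H5 at depth 28
  - 138.0.0.0/8 clear@8
  add 138.165.176.0/24 -> H4 at depth 24
  add 0.0.0.0/0 -> H3 at depth 0
  add 0.0.0.0/0 -> H3 at depth 0
  Q 102.192.185.59: descend 0110011011000000101 ; hops seen [H3,H2,H3] ; pick H3

== LOOKUPS ==
["H5","H3"]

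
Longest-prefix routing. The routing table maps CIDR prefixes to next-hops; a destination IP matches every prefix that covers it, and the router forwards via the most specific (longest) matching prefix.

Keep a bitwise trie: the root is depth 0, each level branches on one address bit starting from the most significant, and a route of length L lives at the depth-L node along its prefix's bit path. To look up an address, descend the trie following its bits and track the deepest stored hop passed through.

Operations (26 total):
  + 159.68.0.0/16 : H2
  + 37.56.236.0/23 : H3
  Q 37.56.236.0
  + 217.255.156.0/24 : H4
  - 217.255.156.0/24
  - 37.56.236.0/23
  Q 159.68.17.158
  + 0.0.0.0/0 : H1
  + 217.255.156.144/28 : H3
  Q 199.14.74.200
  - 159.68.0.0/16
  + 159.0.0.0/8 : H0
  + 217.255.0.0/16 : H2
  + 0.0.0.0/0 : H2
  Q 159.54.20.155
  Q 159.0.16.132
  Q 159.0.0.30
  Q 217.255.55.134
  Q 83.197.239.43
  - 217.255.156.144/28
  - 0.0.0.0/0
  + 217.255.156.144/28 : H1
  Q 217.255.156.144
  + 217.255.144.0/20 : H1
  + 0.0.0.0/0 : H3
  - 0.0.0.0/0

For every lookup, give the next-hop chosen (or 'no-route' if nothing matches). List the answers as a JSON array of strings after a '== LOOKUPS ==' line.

Process each operation:
  add 159.68.0.0/16 -> H2 at depth 16
  add 37.56.236.0/23 -> H3 at depth 23
  Q 37.56.236.0: descend 00100101001110001110110 ; hops seen [H3] ; pick H3
  add 217.255.156.0/24 -> H4 at depth 24
  del 217.255.156.0/24 (clear depth 24)
  del 37.56.236.0/23 (clear depth 23)
  Q 159.68.17.158: descend 1001111101000100 ; hops seen [H2] ; pick H2
  add 0.0.0.0/0 -> H1 at depth 0
  add 217.255.156.144/28 -> H3 at depth 28
  Q 199.14.74.200: descend 110 ; hops seen [H1] ; pick H1
  del 159.68.0.0/16 (clear depth 16)
  add 159.0.0.0/8 -> H0 at depth 8
  add 217.255.0.0/16 -> H2 at depth 16
  add 0.0.0.0/0 -> H2 at depth 0
  Q 159.54.20.155: descend 100111110 ; hops seen [H2,H0] ; pick H0
  Q 159.0.16.132: descend 100111110 ; hops seen [H2,H0] ; pick H0
  Q 159.0.0.30: descend 100111110 ; hops seen [H2,H0] ; pick H0
  Q 217.255.55.134: descend 1101100111111111 ; hops seen [H2,H2] ; pick H2
  Q 83.197.239.43: descend 0 ; hops seen [H2] ; pick H2
  del 217.255.156.144/28 (clear depth 28)
  del 0.0.0.0/0 (clear depth 0)
  add 217.255.156.144/28 -> H1 at depth 28
  Q 217.255.156.144: descend 1101100111111111100111001001 ; hops seen [H2,H1] ; pick H1
  add 217.255.144.0/20 -> H1 at depth 20
  add 0.0.0.0/0 -> H3 at depth 0
  del 0.0.0.0/0 (clear depth 0)

== LOOKUPS ==
["H3","H2","H1","H0","H0","H0","H2","H2","H1"]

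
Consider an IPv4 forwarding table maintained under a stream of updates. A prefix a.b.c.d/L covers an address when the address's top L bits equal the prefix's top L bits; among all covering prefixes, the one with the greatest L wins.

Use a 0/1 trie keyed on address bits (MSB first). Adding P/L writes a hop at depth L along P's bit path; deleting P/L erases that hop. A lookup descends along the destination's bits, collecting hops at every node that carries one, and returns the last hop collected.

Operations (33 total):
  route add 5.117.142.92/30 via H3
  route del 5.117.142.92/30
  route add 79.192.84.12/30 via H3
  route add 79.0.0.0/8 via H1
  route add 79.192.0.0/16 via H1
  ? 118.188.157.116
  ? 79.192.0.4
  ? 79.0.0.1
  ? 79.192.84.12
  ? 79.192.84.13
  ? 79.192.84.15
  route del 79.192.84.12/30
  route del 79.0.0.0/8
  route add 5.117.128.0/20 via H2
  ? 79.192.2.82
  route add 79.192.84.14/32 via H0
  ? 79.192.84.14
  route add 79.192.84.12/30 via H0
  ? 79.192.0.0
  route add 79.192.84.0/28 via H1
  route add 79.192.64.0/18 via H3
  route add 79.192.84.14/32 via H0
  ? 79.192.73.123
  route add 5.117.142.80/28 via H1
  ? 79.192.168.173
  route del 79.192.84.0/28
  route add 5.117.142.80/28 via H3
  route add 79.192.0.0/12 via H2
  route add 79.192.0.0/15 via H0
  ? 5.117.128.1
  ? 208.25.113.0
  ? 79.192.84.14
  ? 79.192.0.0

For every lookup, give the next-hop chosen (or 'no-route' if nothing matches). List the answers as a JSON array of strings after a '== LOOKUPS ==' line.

Apply in order:
  + 5.117.142.92/30 (H3) depth=30
  - 5.117.142.92/30 clear@30
  + 79.192.84.12/30 (H3) depth=30
  + 79.0.0.0/8 (H1) depth=8
  + 79.192.0.0/16 (H1) depth=16
  lookup 118.188.157.116: bits 01 walk d0:-→d1:-→d2:- -> no-route
  lookup 79.192.0.4: bits 01001111110000000 walk d0:-→d1:-→d2:-→d3:-→d4:-→d5:-→d6:-→d7:-→d8:H1→d9:-→d10:-→d11:-→d12:-→d13:-→d14:-→d15:-→d16:H1→d17:- -> H1
  lookup 79.0.0.1: bits 01001111 walk d0:-→d1:-→d2:-→d3:-→d4:-→d5:-→d6:-→d7:-→d8:H1 -> H1
  lookup 79.192.84.12: bits 010011111100000001010100000011 walk d0:-→d1:-→d2:-→d3:-→d4:-→d5:-→d6:-→d7:-→d8:H1→d9:-→d10:-→d11:-→d12:-→d13:-→d14:-→d15:-→d16:H1→d17:-→d18:-→d19:-→d20:-→d21:-→d22:-→d23:-→d24:-→d25:-→d26:-→d27:-→d28:-→d29:-→d30:H3 -> H3
  lookup 79.192.84.13: bits 010011111100000001010100000011 walk d0:-→d1:-→d2:-→d3:-→d4:-→d5:-→d6:-→d7:-→d8:H1→d9:-→d10:-→d11:-→d12:-→d13:-→d14:-→d15:-→d16:H1→d17:-→d18:-→d19:-→d20:-→d21:-→d22:-→d23:-→d24:-→d25:-→d26:-→d27:-→d28:-→d29:-→d30:H3 -> H3
  lookup 79.192.84.15: bits 010011111100000001010100000011 walk d0:-→d1:-→d2:-→d3:-→d4:-→d5:-→d6:-→d7:-→d8:H1→d9:-→d10:-→d11:-→d12:-→d13:-→d14:-→d15:-→d16:H1→d17:-→d18:-→d19:-→d20:-→d21:-→d22:-→d23:-→d24:-→d25:-→d26:-→d27:-→d28:-→d29:-→d30:H3 -> H3
  - 79.192.84.12/30 clear@30
  - 79.0.0.0/8 clear@8
  + 5.117.128.0/20 (H2) depth=20
  lookup 79.192.2.82: bits 01001111110000000 walk d0:-→d1:-→d2:-→d3:-→d4:-→d5:-→d6:-→d7:-→d8:-→d9:-→d10:-→d11:-→d12:-→d13:-→d14:-→d15:-→d16:H1→d17:- -> H1
  + 79.192.84.14/32 (H0) depth=32
  lookup 79.192.84.14: bits 01001111110000000101010000001110 walk d0:-→d1:-→d2:-→d3:-→d4:-→d5:-→d6:-→d7:-→d8:-→d9:-→d10:-→d11:-→d12:-→d13:-→d14:-→d15:-→d16:H1→d17:-→d18:-→d19:-→d20:-→d21:-→d22:-→d23:-→d24:-→d25:-→d26:-→d27:-→d28:-→d29:-→d30:-→d31:-→d32:H0 -> H0
  + 79.192.84.12/30 (H0) depth=30
  lookup 79.192.0.0: bits 01001111110000000 walk d0:-→d1:-→d2:-→d3:-→d4:-→d5:-→d6:-→d7:-→d8:-→d9:-→d10:-→d11:-→d12:-→d13:-→d14:-→d15:-→d16:H1→d17:- -> H1
  + 79.192.84.0/28 (H1) depth=28
  + 79.192.64.0/18 (H3) depth=18
  + 79.192.84.14/32 (H0) depth=32
  lookup 79.192.73.123: bits 0100111111000000010 walk d0:-→d1:-→d2:-→d3:-→d4:-→d5:-→d6:-→d7:-→d8:-→d9:-→d10:-→d11:-→d12:-→d13:-→d14:-→d15:-→d16:H1→d17:-→d18:H3→d19:- -> H3
  + 5.117.142.80/28 (H1) depth=28
  lookup 79.192.168.173: bits 0100111111000000 walk d0:-→d1:-→d2:-→d3:-→d4:-→d5:-→d6:-→d7:-→d8:-→d9:-→d10:-→d11:-→d12:-→d13:-→d14:-→d15:-→d16:H1 -> H1
  - 79.192.84.0/28 clear@28
  + 5.117.142.80/28 (H3) depth=28
  + 79.192.0.0/12 (H2) depth=12
  + 79.192.0.0/15 (H0) depth=15
  lookup 5.117.128.1: bits 00000101011101011000 walk d0:-→d1:-→d2:-→d3:-→d4:-→d5:-→d6:-→d7:-→d8:-→d9:-→d10:-→d11:-→d12:-→d13:-→d14:-→d15:-→d16:-→d17:-→d18:-→d19:-→d20:H2 -> H2
  lookup 208.25.113.0: bits ε walk d0:- -> no-route
  lookup 79.192.84.14: bits 01001111110000000101010000001110 walk d0:-→d1:-→d2:-→d3:-→d4:-→d5:-→d6:-→d7:-→d8:-→d9:-→d10:-→d11:-→d12:H2→d13:-→d14:-→d15:H0→d16:H1→d17:-→d18:H3→d19:-→d20:-→d21:-→d22:-→d23:-→d24:-→d25:-→d26:-→d27:-→d28:-→d29:-→d30:H0→d31:-→d32:H0 -> H0
  lookup 79.192.0.0: bits 01001111110000000 walk d0:-→d1:-→d2:-→d3:-→d4:-→d5:-→d6:-→d7:-→d8:-→d9:-→d10:-→d11:-→d12:H2→d13:-→d14:-→d15:H0→d16:H1→d17:- -> H1

== LOOKUPS ==
["no-route","H1","H1","H3","H3","H3","H1","H0","H1","H3","H1","H2","no-route","H0","H1"]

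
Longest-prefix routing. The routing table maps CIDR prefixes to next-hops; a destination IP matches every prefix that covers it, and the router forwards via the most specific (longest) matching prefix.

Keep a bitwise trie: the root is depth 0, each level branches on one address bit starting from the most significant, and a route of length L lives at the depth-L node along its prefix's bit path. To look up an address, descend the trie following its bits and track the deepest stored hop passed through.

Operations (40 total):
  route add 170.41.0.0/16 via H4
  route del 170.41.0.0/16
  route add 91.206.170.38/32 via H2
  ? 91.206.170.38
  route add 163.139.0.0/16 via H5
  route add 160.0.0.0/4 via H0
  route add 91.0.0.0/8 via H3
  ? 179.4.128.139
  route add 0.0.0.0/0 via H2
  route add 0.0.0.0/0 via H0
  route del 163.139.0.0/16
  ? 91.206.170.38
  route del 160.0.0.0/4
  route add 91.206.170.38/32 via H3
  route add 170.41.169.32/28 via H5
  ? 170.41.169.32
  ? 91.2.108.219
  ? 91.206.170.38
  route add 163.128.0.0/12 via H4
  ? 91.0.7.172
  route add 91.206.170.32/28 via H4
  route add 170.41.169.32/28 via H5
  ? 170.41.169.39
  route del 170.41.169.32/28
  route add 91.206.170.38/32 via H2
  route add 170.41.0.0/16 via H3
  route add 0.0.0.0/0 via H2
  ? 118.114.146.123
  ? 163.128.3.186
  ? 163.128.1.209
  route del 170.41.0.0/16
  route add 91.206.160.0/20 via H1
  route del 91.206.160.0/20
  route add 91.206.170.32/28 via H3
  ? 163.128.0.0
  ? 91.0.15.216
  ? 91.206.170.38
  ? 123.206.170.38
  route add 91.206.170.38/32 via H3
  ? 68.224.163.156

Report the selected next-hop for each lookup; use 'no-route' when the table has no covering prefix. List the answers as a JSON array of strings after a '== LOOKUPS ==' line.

Process each operation:
  add 170.41.0.0/16 -> H4 at depth 16
  del 170.41.0.0/16 (clear depth 16)
  add 91.206.170.38/32 -> H2 at depth 32
  ? 91.206.170.38  path d0:-→d1:-→d2:-→d3:-→d4:-→d5:-→d6:-→d7:-→d8:-→d9:-→d10:-→d11:-→d12:-→d13:-→d14:-→d15:-→d16:-→d17:-→d18:-→d19:-→d20:-→d21:-→d22:-→d23:-→d24:-→d25:-→d26:-→d27:-→d28:-→d29:-→d30:-→d31:-→d32:H2  best=H2
  add 163.139.0.0/16 -> H5 at depth 16
  add 160.0.0.0/4 -> H0 at depth 4
  add 91.0.0.0/8 -> H3 at depth 8
  ? 179.4.128.139  path d0:-→d1:-→d2:-→d3:-  best=no-route
  add 0.0.0.0/0 -> H2 at depth 0
  add 0.0.0.0/0 -> H0 at depth 0
  del 163.139.0.0/16 (clear depth 16)
  ? 91.206.170.38  path d0:H0→d1:-→d2:-→d3:-→d4:-→d5:-→d6:-→d7:-→d8:H3→d9:-→d10:-→d11:-→d12:-→d13:-→d14:-→d15:-→d16:-→d17:-→d18:-→d19:-→d20:-→d21:-→d22:-→d23:-→d24:-→d25:-→d26:-→d27:-→d28:-→d29:-→d30:-→d31:-→d32:H2  best=H2
  del 160.0.0.0/4 (clear depth 4)
  add 91.206.170.38/32 -> H3 at depth 32
  add 170.41.169.32/28 -> H5 at depth 28
  ? 170.41.169.32  path d0:H0→d1:-→d2:-→d3:-→d4:-→d5:-→d6:-→d7:-→d8:-→d9:-→d10:-→d11:-→d12:-→d13:-→d14:-→d15:-→d16:-→d17:-→d18:-→d19:-→d20:-→d21:-→d22:-→d23:-→d24:-→d25:-→d26:-→d27:-→d28:H5  best=H5
  ? 91.2.108.219  path d0:H0→d1:-→d2:-→d3:-→d4:-→d5:-→d6:-→d7:-→d8:H3  best=H3
  ? 91.206.170.38  path d0:H0→d1:-→d2:-→d3:-→d4:-→d5:-→d6:-→d7:-→d8:H3→d9:-→d10:-→d11:-→d12:-→d13:-→d14:-→d15:-→d16:-→d17:-→d18:-→d19:-→d20:-→d21:-→d22:-→d23:-→d24:-→d25:-→d26:-→d27:-→d28:-→d29:-→d30:-→d31:-→d32:H3  best=H3
  add 163.128.0.0/12 -> H4 at depth 12
  ? 91.0.7.172  path d0:H0→d1:-→d2:-→d3:-→d4:-→d5:-→d6:-→d7:-→d8:H3  best=H3
  add 91.206.170.32/28 -> H4 at depth 28
  add 170.41.169.32/28 -> H5 at depth 28
  ? 170.41.169.39  path d0:H0→d1:-→d2:-→d3:-→d4:-→d5:-→d6:-→d7:-→d8:-→d9:-→d10:-→d11:-→d12:-→d13:-→d14:-→d15:-→d16:-→d17:-→d18:-→d19:-→d20:-→d21:-→d22:-→d23:-→d24:-→d25:-→d26:-→d27:-→d28:H5  best=H5
  del 170.41.169.32/28 (clear depth 28)
  add 91.206.170.38/32 -> H2 at depth 32
  add 170.41.0.0/16 -> H3 at depth 16
  add 0.0.0.0/0 -> H2 at depth 0
  ? 118.114.146.123  path d0:H2→d1:-→d2:-  best=H2
  ? 163.128.3.186  path d0:H2→d1:-→d2:-→d3:-→d4:-→d5:-→d6:-→d7:-→d8:-→d9:-→d10:-→d11:-→d12:H4  best=H4
  ? 163.128.1.209  path d0:H2→d1:-→d2:-→d3:-→d4:-→d5:-→d6:-→d7:-→d8:-→d9:-→d10:-→d11:-→d12:H4  best=H4
  del 170.41.0.0/16 (clear depth 16)
  add 91.206.160.0/20 -> H1 at depth 20
  del 91.206.160.0/20 (clear depth 20)
  add 91.206.170.32/28 -> H3 at depth 28
  ? 163.128.0.0  path d0:H2→d1:-→d2:-→d3:-→d4:-→d5:-→d6:-→d7:-→d8:-→d9:-→d10:-→d11:-→d12:H4  best=H4
  ? 91.0.15.216  path d0:H2→d1:-→d2:-→d3:-→d4:-→d5:-→d6:-→d7:-→d8:H3  best=H3
  ? 91.206.170.38  path d0:H2→d1:-→d2:-→d3:-→d4:-→d5:-→d6:-→d7:-→d8:H3→d9:-→d10:-→d11:-→d12:-→d13:-→d14:-→d15:-→d16:-→d17:-→d18:-→d19:-→d20:-→d21:-→d22:-→d23:-→d24:-→d25:-→d26:-→d27:-→d28:H3→d29:-→d30:-→d31:-→d32:H2  best=H2
  ? 123.206.170.38  path d0:H2→d1:-→d2:-  best=H2
  add 91.206.170.38/32 -> H3 at depth 32
  ? 68.224.163.156  path d0:H2→d1:-→d2:-→d3:-  best=H2

== LOOKUPS ==
["H2","no-route","H2","H5","H3","H3","H3","H5","H2","H4","H4","H4","H3","H2","H2","H2"]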